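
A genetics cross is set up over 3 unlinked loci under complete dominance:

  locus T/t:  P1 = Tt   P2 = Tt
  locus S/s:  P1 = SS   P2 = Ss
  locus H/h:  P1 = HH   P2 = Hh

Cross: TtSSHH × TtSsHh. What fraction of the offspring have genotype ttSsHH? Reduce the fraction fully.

P(ttSsHH) = 1/16

TtSSHH gametes: TSH×4, tSH×4
TtSsHh gametes: TSH×1, TSh×1, TsH×1, Tsh×1, tSH×1, tSh×1, tsH×1, tsh×1
TtSSHH×TtSsHh grid (8·8=64): TTSSHH=4 TTSSHh=4 TTSsHH=4 TTSsHh=4 TtSSHH=8 TtSSHh=8 TtSsHH=8 TtSsHh=8 ttSSHH=4 ttSSHh=4 ttSsHH=4 ttSsHh=4
ttSsHH hits 4/64; gcd=4; 4÷4/64÷4 = 1/16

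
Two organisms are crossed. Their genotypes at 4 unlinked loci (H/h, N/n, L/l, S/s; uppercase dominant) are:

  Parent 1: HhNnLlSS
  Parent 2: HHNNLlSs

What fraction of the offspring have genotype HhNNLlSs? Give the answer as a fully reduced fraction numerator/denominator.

P(HhNNLlSs) = 1/16

HhNnLlSS gametes: HNLS×2, HNlS×2, HnLS×2, HnlS×2, hNLS×2, hNlS×2, hnLS×2, hnlS×2
HHNNLlSs gametes: HNLS×4, HNLs×4, HNlS×4, HNls×4
HhNnLlSS×HHNNLlSs grid (16·16=256): HHNNLLSS=8 HHNNLLSs=8 HHNNLlSS=16 HHNNLlSs=16 HHNNllSS=8 HHNNllSs=8 HHNnLLSS=8 HHNnLLSs=8 HHNnLlSS=16 HHNnLlSs=16 HHNnllSS=8 HHNnllSs=8 HhNNLLSS=8 HhNNLLSs=8 HhNNLlSS=16 HhNNLlSs=16 HhNNllSS=8 HhNNllSs=8 HhNnLLSS=8 HhNnLLSs=8 HhNnLlSS=16 HhNnLlSs=16 HhNnllSS=8 HhNnllSs=8
HhNNLlSs hits 16/256; gcd=16; 16÷16/256÷16 = 1/16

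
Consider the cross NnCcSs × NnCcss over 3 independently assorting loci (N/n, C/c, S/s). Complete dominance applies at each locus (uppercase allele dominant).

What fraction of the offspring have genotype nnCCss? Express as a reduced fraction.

NnCcSs gametes: NCS×1, NCs×1, NcS×1, Ncs×1, nCS×1, nCs×1, ncS×1, ncs×1
NnCcss gametes: NCs×2, Ncs×2, nCs×2, ncs×2
NnCcSs×NnCcss grid (8·8=64): NNCCSs=2 NNCCss=2 NNCcSs=4 NNCcss=4 NNccSs=2 NNccss=2 NnCCSs=4 NnCCss=4 NnCcSs=8 NnCcss=8 NnccSs=4 Nnccss=4 nnCCSs=2 nnCCss=2 nnCcSs=4 nnCcss=4 nnccSs=2 nnccss=2
nnCCss hits 2/64; gcd=2; 2÷2/64÷2 = 1/32

P(nnCCss) = 1/32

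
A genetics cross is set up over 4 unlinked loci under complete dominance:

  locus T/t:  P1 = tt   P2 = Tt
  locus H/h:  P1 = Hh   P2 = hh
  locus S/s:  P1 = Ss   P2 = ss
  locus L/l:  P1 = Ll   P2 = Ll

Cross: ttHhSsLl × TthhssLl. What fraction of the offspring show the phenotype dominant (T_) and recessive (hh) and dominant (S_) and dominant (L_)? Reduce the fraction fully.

P(T_ hh S_ L_) = 3/32

ttHhSsLl gametes: tHSL×2, tHSl×2, tHsL×2, tHsl×2, thSL×2, thSl×2, thsL×2, thsl×2
TthhssLl gametes: ThsL×4, Thsl×4, thsL×4, thsl×4
ttHhSsLl×TthhssLl grid (16·16=256): TtHhSsLL=8 TtHhSsLl=16 TtHhSsll=8 TtHhssLL=8 TtHhssLl=16 TtHhssll=8 TthhSsLL=8 TthhSsLl=16 TthhSsll=8 TthhssLL=8 TthhssLl=16 Tthhssll=8 ttHhSsLL=8 ttHhSsLl=16 ttHhSsll=8 ttHhssLL=8 ttHhssLl=16 ttHhssll=8 tthhSsLL=8 tthhSsLl=16 tthhSsll=8 tthhssLL=8 tthhssLl=16 tthhssll=8
T_ hh S_ L_ hits 24/256; gcd=8; 24÷8/256÷8 = 3/32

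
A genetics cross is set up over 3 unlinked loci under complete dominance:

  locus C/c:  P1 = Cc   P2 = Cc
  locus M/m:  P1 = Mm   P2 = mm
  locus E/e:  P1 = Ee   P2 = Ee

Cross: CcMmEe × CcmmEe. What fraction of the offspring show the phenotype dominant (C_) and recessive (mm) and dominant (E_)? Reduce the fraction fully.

CcMmEe gametes: CME×1, CMe×1, CmE×1, Cme×1, cME×1, cMe×1, cmE×1, cme×1
CcmmEe gametes: CmE×2, Cme×2, cmE×2, cme×2
CcMmEe×CcmmEe grid (8·8=64): CCMmEE=2 CCMmEe=4 CCMmee=2 CCmmEE=2 CCmmEe=4 CCmmee=2 CcMmEE=4 CcMmEe=8 CcMmee=4 CcmmEE=4 CcmmEe=8 Ccmmee=4 ccMmEE=2 ccMmEe=4 ccMmee=2 ccmmEE=2 ccmmEe=4 ccmmee=2
C_ mm E_ hits 18/64; gcd=2; 18÷2/64÷2 = 9/32

P(C_ mm E_) = 9/32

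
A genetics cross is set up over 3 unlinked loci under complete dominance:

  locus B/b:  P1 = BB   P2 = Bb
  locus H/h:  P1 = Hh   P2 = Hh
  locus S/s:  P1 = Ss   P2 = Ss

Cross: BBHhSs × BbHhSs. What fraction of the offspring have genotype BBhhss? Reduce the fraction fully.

P(BBhhss) = 1/32

BBHhSs gametes: BHS×2, BHs×2, BhS×2, Bhs×2
BbHhSs gametes: BHS×1, BHs×1, BhS×1, Bhs×1, bHS×1, bHs×1, bhS×1, bhs×1
BBHhSs×BbHhSs grid (8·8=64): BBHHSS=2 BBHHSs=4 BBHHss=2 BBHhSS=4 BBHhSs=8 BBHhss=4 BBhhSS=2 BBhhSs=4 BBhhss=2 BbHHSS=2 BbHHSs=4 BbHHss=2 BbHhSS=4 BbHhSs=8 BbHhss=4 BbhhSS=2 BbhhSs=4 Bbhhss=2
BBhhss hits 2/64; gcd=2; 2÷2/64÷2 = 1/32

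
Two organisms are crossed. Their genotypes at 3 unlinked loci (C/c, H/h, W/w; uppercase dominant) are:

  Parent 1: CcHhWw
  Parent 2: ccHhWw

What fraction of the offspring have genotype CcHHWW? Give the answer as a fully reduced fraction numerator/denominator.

P(CcHHWW) = 1/32

CcHhWw gametes: CHW×1, CHw×1, ChW×1, Chw×1, cHW×1, cHw×1, chW×1, chw×1
ccHhWw gametes: cHW×2, cHw×2, chW×2, chw×2
CcHhWw×ccHhWw grid (8·8=64): CcHHWW=2 CcHHWw=4 CcHHww=2 CcHhWW=4 CcHhWw=8 CcHhww=4 CchhWW=2 CchhWw=4 Cchhww=2 ccHHWW=2 ccHHWw=4 ccHHww=2 ccHhWW=4 ccHhWw=8 ccHhww=4 cchhWW=2 cchhWw=4 cchhww=2
CcHHWW hits 2/64; gcd=2; 2÷2/64÷2 = 1/32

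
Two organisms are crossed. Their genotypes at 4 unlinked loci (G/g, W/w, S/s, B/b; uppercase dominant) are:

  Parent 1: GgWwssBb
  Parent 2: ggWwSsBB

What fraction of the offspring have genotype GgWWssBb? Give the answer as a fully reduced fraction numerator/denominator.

P(GgWWssBb) = 1/32

GgWwssBb gametes: GWsB×2, GWsb×2, GwsB×2, Gwsb×2, gWsB×2, gWsb×2, gwsB×2, gwsb×2
ggWwSsBB gametes: gWSB×4, gWsB×4, gwSB×4, gwsB×4
GgWwssBb×ggWwSsBB grid (16·16=256): GgWWSsBB=8 GgWWSsBb=8 GgWWssBB=8 GgWWssBb=8 GgWwSsBB=16 GgWwSsBb=16 GgWwssBB=16 GgWwssBb=16 GgwwSsBB=8 GgwwSsBb=8 GgwwssBB=8 GgwwssBb=8 ggWWSsBB=8 ggWWSsBb=8 ggWWssBB=8 ggWWssBb=8 ggWwSsBB=16 ggWwSsBb=16 ggWwssBB=16 ggWwssBb=16 ggwwSsBB=8 ggwwSsBb=8 ggwwssBB=8 ggwwssBb=8
GgWWssBb hits 8/256; gcd=8; 8÷8/256÷8 = 1/32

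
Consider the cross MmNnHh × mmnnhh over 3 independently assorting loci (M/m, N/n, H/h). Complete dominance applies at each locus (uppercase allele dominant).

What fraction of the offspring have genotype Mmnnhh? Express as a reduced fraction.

P(Mmnnhh) = 1/8

MmNnHh gametes: MNH×1, MNh×1, MnH×1, Mnh×1, mNH×1, mNh×1, mnH×1, mnh×1
mmnnhh gametes: mnh×8
MmNnHh×mmnnhh grid (8·8=64): MmNnHh=8 MmNnhh=8 MmnnHh=8 Mmnnhh=8 mmNnHh=8 mmNnhh=8 mmnnHh=8 mmnnhh=8
Mmnnhh hits 8/64; gcd=8; 8÷8/64÷8 = 1/8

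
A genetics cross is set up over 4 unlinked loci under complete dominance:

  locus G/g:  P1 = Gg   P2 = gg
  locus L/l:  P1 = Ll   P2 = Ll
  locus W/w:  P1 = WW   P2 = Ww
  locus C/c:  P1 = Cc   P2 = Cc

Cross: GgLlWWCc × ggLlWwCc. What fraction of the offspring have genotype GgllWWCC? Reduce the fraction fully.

P(GgllWWCC) = 1/64

GgLlWWCc gametes: GLWC×2, GLWc×2, GlWC×2, GlWc×2, gLWC×2, gLWc×2, glWC×2, glWc×2
ggLlWwCc gametes: gLWC×2, gLWc×2, gLwC×2, gLwc×2, glWC×2, glWc×2, glwC×2, glwc×2
GgLlWWCc×ggLlWwCc grid (16·16=256): GgLLWWCC=4 GgLLWWCc=8 GgLLWWcc=4 GgLLWwCC=4 GgLLWwCc=8 GgLLWwcc=4 GgLlWWCC=8 GgLlWWCc=16 GgLlWWcc=8 GgLlWwCC=8 GgLlWwCc=16 GgLlWwcc=8 GgllWWCC=4 GgllWWCc=8 GgllWWcc=4 GgllWwCC=4 GgllWwCc=8 GgllWwcc=4 ggLLWWCC=4 ggLLWWCc=8 ggLLWWcc=4 ggLLWwCC=4 ggLLWwCc=8 ggLLWwcc=4 ggLlWWCC=8 ggLlWWCc=16 ggLlWWcc=8 ggLlWwCC=8 ggLlWwCc=16 ggLlWwcc=8 ggllWWCC=4 ggllWWCc=8 ggllWWcc=4 ggllWwCC=4 ggllWwCc=8 ggllWwcc=4
GgllWWCC hits 4/256; gcd=4; 4÷4/256÷4 = 1/64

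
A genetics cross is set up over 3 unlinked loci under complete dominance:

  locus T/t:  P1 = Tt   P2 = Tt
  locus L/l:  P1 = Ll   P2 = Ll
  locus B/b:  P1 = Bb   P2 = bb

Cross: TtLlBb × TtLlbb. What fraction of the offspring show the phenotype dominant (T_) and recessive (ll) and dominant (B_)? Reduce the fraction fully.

P(T_ ll B_) = 3/32

TtLlBb gametes: TLB×1, TLb×1, TlB×1, Tlb×1, tLB×1, tLb×1, tlB×1, tlb×1
TtLlbb gametes: TLb×2, Tlb×2, tLb×2, tlb×2
TtLlBb×TtLlbb grid (8·8=64): TTLLBb=2 TTLLbb=2 TTLlBb=4 TTLlbb=4 TTllBb=2 TTllbb=2 TtLLBb=4 TtLLbb=4 TtLlBb=8 TtLlbb=8 TtllBb=4 Ttllbb=4 ttLLBb=2 ttLLbb=2 ttLlBb=4 ttLlbb=4 ttllBb=2 ttllbb=2
T_ ll B_ hits 6/64; gcd=2; 6÷2/64÷2 = 3/32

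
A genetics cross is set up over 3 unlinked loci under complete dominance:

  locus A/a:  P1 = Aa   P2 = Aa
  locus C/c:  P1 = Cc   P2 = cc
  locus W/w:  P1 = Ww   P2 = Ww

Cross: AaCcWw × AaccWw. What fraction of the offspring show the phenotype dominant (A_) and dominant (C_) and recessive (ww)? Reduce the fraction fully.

AaCcWw gametes: ACW×1, ACw×1, AcW×1, Acw×1, aCW×1, aCw×1, acW×1, acw×1
AaccWw gametes: AcW×2, Acw×2, acW×2, acw×2
AaCcWw×AaccWw grid (8·8=64): AACcWW=2 AACcWw=4 AACcww=2 AAccWW=2 AAccWw=4 AAccww=2 AaCcWW=4 AaCcWw=8 AaCcww=4 AaccWW=4 AaccWw=8 Aaccww=4 aaCcWW=2 aaCcWw=4 aaCcww=2 aaccWW=2 aaccWw=4 aaccww=2
A_ C_ ww hits 6/64; gcd=2; 6÷2/64÷2 = 3/32

P(A_ C_ ww) = 3/32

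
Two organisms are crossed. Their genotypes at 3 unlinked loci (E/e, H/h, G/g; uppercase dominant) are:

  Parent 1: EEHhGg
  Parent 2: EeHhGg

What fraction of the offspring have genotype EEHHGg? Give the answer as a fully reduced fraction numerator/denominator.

EEHhGg gametes: EHG×2, EHg×2, EhG×2, Ehg×2
EeHhGg gametes: EHG×1, EHg×1, EhG×1, Ehg×1, eHG×1, eHg×1, ehG×1, ehg×1
EEHhGg×EeHhGg grid (8·8=64): EEHHGG=2 EEHHGg=4 EEHHgg=2 EEHhGG=4 EEHhGg=8 EEHhgg=4 EEhhGG=2 EEhhGg=4 EEhhgg=2 EeHHGG=2 EeHHGg=4 EeHHgg=2 EeHhGG=4 EeHhGg=8 EeHhgg=4 EehhGG=2 EehhGg=4 Eehhgg=2
EEHHGg hits 4/64; gcd=4; 4÷4/64÷4 = 1/16

P(EEHHGg) = 1/16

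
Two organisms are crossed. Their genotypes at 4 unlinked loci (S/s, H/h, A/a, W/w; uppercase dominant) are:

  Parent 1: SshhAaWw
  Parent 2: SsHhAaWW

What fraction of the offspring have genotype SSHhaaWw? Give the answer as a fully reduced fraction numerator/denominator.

SshhAaWw gametes: ShAW×2, ShAw×2, ShaW×2, Shaw×2, shAW×2, shAw×2, shaW×2, shaw×2
SsHhAaWW gametes: SHAW×2, SHaW×2, ShAW×2, ShaW×2, sHAW×2, sHaW×2, shAW×2, shaW×2
SshhAaWw×SsHhAaWW grid (16·16=256): SSHhAAWW=4 SSHhAAWw=4 SSHhAaWW=8 SSHhAaWw=8 SSHhaaWW=4 SSHhaaWw=4 SShhAAWW=4 SShhAAWw=4 SShhAaWW=8 SShhAaWw=8 SShhaaWW=4 SShhaaWw=4 SsHhAAWW=8 SsHhAAWw=8 SsHhAaWW=16 SsHhAaWw=16 SsHhaaWW=8 SsHhaaWw=8 SshhAAWW=8 SshhAAWw=8 SshhAaWW=16 SshhAaWw=16 SshhaaWW=8 SshhaaWw=8 ssHhAAWW=4 ssHhAAWw=4 ssHhAaWW=8 ssHhAaWw=8 ssHhaaWW=4 ssHhaaWw=4 sshhAAWW=4 sshhAAWw=4 sshhAaWW=8 sshhAaWw=8 sshhaaWW=4 sshhaaWw=4
SSHhaaWw hits 4/256; gcd=4; 4÷4/256÷4 = 1/64

P(SSHhaaWw) = 1/64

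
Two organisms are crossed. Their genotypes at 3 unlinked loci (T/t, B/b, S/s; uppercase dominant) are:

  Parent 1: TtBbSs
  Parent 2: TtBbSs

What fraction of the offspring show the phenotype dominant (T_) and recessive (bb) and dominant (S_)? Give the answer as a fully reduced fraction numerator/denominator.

TtBbSs gametes: TBS×1, TBs×1, TbS×1, Tbs×1, tBS×1, tBs×1, tbS×1, tbs×1
TtBbSs gametes: TBS×1, TBs×1, TbS×1, Tbs×1, tBS×1, tBs×1, tbS×1, tbs×1
TtBbSs×TtBbSs grid (8·8=64): TTBBSS=1 TTBBSs=2 TTBBss=1 TTBbSS=2 TTBbSs=4 TTBbss=2 TTbbSS=1 TTbbSs=2 TTbbss=1 TtBBSS=2 TtBBSs=4 TtBBss=2 TtBbSS=4 TtBbSs=8 TtBbss=4 TtbbSS=2 TtbbSs=4 Ttbbss=2 ttBBSS=1 ttBBSs=2 ttBBss=1 ttBbSS=2 ttBbSs=4 ttBbss=2 ttbbSS=1 ttbbSs=2 ttbbss=1
T_ bb S_ hits 9/64; gcd=1; 9÷1/64÷1 = 9/64

P(T_ bb S_) = 9/64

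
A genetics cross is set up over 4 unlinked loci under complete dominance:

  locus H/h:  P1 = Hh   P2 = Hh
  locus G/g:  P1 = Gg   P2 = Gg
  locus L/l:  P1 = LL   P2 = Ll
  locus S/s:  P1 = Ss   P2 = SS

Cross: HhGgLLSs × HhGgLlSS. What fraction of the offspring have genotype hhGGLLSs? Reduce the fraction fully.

HhGgLLSs gametes: HGLS×2, HGLs×2, HgLS×2, HgLs×2, hGLS×2, hGLs×2, hgLS×2, hgLs×2
HhGgLlSS gametes: HGLS×2, HGlS×2, HgLS×2, HglS×2, hGLS×2, hGlS×2, hgLS×2, hglS×2
HhGgLLSs×HhGgLlSS grid (16·16=256): HHGGLLSS=4 HHGGLLSs=4 HHGGLlSS=4 HHGGLlSs=4 HHGgLLSS=8 HHGgLLSs=8 HHGgLlSS=8 HHGgLlSs=8 HHggLLSS=4 HHggLLSs=4 HHggLlSS=4 HHggLlSs=4 HhGGLLSS=8 HhGGLLSs=8 HhGGLlSS=8 HhGGLlSs=8 HhGgLLSS=16 HhGgLLSs=16 HhGgLlSS=16 HhGgLlSs=16 HhggLLSS=8 HhggLLSs=8 HhggLlSS=8 HhggLlSs=8 hhGGLLSS=4 hhGGLLSs=4 hhGGLlSS=4 hhGGLlSs=4 hhGgLLSS=8 hhGgLLSs=8 hhGgLlSS=8 hhGgLlSs=8 hhggLLSS=4 hhggLLSs=4 hhggLlSS=4 hhggLlSs=4
hhGGLLSs hits 4/256; gcd=4; 4÷4/256÷4 = 1/64

P(hhGGLLSs) = 1/64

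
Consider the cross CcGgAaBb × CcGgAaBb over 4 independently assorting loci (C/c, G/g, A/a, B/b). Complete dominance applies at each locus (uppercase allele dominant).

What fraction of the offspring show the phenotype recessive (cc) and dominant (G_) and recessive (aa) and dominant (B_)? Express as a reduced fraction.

P(cc G_ aa B_) = 9/256

CcGgAaBb gametes: CGAB×1, CGAb×1, CGaB×1, CGab×1, CgAB×1, CgAb×1, CgaB×1, Cgab×1, cGAB×1, cGAb×1, cGaB×1, cGab×1, cgAB×1, cgAb×1, cgaB×1, cgab×1
CcGgAaBb gametes: CGAB×1, CGAb×1, CGaB×1, CGab×1, CgAB×1, CgAb×1, CgaB×1, Cgab×1, cGAB×1, cGAb×1, cGaB×1, cGab×1, cgAB×1, cgAb×1, cgaB×1, cgab×1
CcGgAaBb×CcGgAaBb grid (16·16=256): CCGGAABB=1 CCGGAABb=2 CCGGAAbb=1 CCGGAaBB=2 CCGGAaBb=4 CCGGAabb=2 CCGGaaBB=1 CCGGaaBb=2 CCGGaabb=1 CCGgAABB=2 CCGgAABb=4 CCGgAAbb=2 CCGgAaBB=4 CCGgAaBb=8 CCGgAabb=4 CCGgaaBB=2 CCGgaaBb=4 CCGgaabb=2 CCggAABB=1 CCggAABb=2 CCggAAbb=1 CCggAaBB=2 CCggAaBb=4 CCggAabb=2 CCggaaBB=1 CCggaaBb=2 CCggaabb=1 CcGGAABB=2 CcGGAABb=4 CcGGAAbb=2 CcGGAaBB=4 CcGGAaBb=8 CcGGAabb=4 CcGGaaBB=2 CcGGaaBb=4 CcGGaabb=2 CcGgAABB=4 CcGgAABb=8 CcGgAAbb=4 CcGgAaBB=8 CcGgAaBb=16 CcGgAabb=8 CcGgaaBB=4 CcGgaaBb=8 CcGgaabb=4 CcggAABB=2 CcggAABb=4 CcggAAbb=2 CcggAaBB=4 CcggAaBb=8 CcggAabb=4 CcggaaBB=2 CcggaaBb=4 Ccggaabb=2 ccGGAABB=1 ccGGAABb=2 ccGGAAbb=1 ccGGAaBB=2 ccGGAaBb=4 ccGGAabb=2 ccGGaaBB=1 ccGGaaBb=2 ccGGaabb=1 ccGgAABB=2 ccGgAABb=4 ccGgAAbb=2 ccGgAaBB=4 ccGgAaBb=8 ccGgAabb=4 ccGgaaBB=2 ccGgaaBb=4 ccGgaabb=2 ccggAABB=1 ccggAABb=2 ccggAAbb=1 ccggAaBB=2 ccggAaBb=4 ccggAabb=2 ccggaaBB=1 ccggaaBb=2 ccggaabb=1
cc G_ aa B_ hits 9/256; gcd=1; 9÷1/256÷1 = 9/256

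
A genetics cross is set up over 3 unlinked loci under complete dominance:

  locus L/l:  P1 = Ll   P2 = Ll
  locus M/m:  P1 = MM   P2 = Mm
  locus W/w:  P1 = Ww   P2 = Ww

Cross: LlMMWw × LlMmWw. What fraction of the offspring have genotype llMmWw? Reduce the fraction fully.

LlMMWw gametes: LMW×2, LMw×2, lMW×2, lMw×2
LlMmWw gametes: LMW×1, LMw×1, LmW×1, Lmw×1, lMW×1, lMw×1, lmW×1, lmw×1
LlMMWw×LlMmWw grid (8·8=64): LLMMWW=2 LLMMWw=4 LLMMww=2 LLMmWW=2 LLMmWw=4 LLMmww=2 LlMMWW=4 LlMMWw=8 LlMMww=4 LlMmWW=4 LlMmWw=8 LlMmww=4 llMMWW=2 llMMWw=4 llMMww=2 llMmWW=2 llMmWw=4 llMmww=2
llMmWw hits 4/64; gcd=4; 4÷4/64÷4 = 1/16

P(llMmWw) = 1/16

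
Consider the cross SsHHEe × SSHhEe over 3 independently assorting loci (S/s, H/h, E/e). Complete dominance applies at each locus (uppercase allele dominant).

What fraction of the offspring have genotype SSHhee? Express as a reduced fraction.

SsHHEe gametes: SHE×2, SHe×2, sHE×2, sHe×2
SSHhEe gametes: SHE×2, SHe×2, ShE×2, She×2
SsHHEe×SSHhEe grid (8·8=64): SSHHEE=4 SSHHEe=8 SSHHee=4 SSHhEE=4 SSHhEe=8 SSHhee=4 SsHHEE=4 SsHHEe=8 SsHHee=4 SsHhEE=4 SsHhEe=8 SsHhee=4
SSHhee hits 4/64; gcd=4; 4÷4/64÷4 = 1/16

P(SSHhee) = 1/16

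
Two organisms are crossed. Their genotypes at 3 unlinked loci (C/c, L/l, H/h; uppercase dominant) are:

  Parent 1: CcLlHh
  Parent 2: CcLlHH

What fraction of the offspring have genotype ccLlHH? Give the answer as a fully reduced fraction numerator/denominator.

P(ccLlHH) = 1/16

CcLlHh gametes: CLH×1, CLh×1, ClH×1, Clh×1, cLH×1, cLh×1, clH×1, clh×1
CcLlHH gametes: CLH×2, ClH×2, cLH×2, clH×2
CcLlHh×CcLlHH grid (8·8=64): CCLLHH=2 CCLLHh=2 CCLlHH=4 CCLlHh=4 CCllHH=2 CCllHh=2 CcLLHH=4 CcLLHh=4 CcLlHH=8 CcLlHh=8 CcllHH=4 CcllHh=4 ccLLHH=2 ccLLHh=2 ccLlHH=4 ccLlHh=4 ccllHH=2 ccllHh=2
ccLlHH hits 4/64; gcd=4; 4÷4/64÷4 = 1/16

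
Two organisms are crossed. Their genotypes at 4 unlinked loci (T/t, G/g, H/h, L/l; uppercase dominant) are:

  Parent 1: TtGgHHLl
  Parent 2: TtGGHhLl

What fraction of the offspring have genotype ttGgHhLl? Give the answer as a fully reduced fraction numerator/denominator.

TtGgHHLl gametes: TGHL×2, TGHl×2, TgHL×2, TgHl×2, tGHL×2, tGHl×2, tgHL×2, tgHl×2
TtGGHhLl gametes: TGHL×2, TGHl×2, TGhL×2, TGhl×2, tGHL×2, tGHl×2, tGhL×2, tGhl×2
TtGgHHLl×TtGGHhLl grid (16·16=256): TTGGHHLL=4 TTGGHHLl=8 TTGGHHll=4 TTGGHhLL=4 TTGGHhLl=8 TTGGHhll=4 TTGgHHLL=4 TTGgHHLl=8 TTGgHHll=4 TTGgHhLL=4 TTGgHhLl=8 TTGgHhll=4 TtGGHHLL=8 TtGGHHLl=16 TtGGHHll=8 TtGGHhLL=8 TtGGHhLl=16 TtGGHhll=8 TtGgHHLL=8 TtGgHHLl=16 TtGgHHll=8 TtGgHhLL=8 TtGgHhLl=16 TtGgHhll=8 ttGGHHLL=4 ttGGHHLl=8 ttGGHHll=4 ttGGHhLL=4 ttGGHhLl=8 ttGGHhll=4 ttGgHHLL=4 ttGgHHLl=8 ttGgHHll=4 ttGgHhLL=4 ttGgHhLl=8 ttGgHhll=4
ttGgHhLl hits 8/256; gcd=8; 8÷8/256÷8 = 1/32

P(ttGgHhLl) = 1/32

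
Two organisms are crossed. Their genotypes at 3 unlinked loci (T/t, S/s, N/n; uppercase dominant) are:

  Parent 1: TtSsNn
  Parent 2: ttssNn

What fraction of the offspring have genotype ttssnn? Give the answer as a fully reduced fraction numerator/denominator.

TtSsNn gametes: TSN×1, TSn×1, TsN×1, Tsn×1, tSN×1, tSn×1, tsN×1, tsn×1
ttssNn gametes: tsN×4, tsn×4
TtSsNn×ttssNn grid (8·8=64): TtSsNN=4 TtSsNn=8 TtSsnn=4 TtssNN=4 TtssNn=8 Ttssnn=4 ttSsNN=4 ttSsNn=8 ttSsnn=4 ttssNN=4 ttssNn=8 ttssnn=4
ttssnn hits 4/64; gcd=4; 4÷4/64÷4 = 1/16

P(ttssnn) = 1/16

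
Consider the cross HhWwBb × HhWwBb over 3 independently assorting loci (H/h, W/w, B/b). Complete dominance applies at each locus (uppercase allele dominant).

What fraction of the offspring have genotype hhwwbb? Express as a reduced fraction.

P(hhwwbb) = 1/64

HhWwBb gametes: HWB×1, HWb×1, HwB×1, Hwb×1, hWB×1, hWb×1, hwB×1, hwb×1
HhWwBb gametes: HWB×1, HWb×1, HwB×1, Hwb×1, hWB×1, hWb×1, hwB×1, hwb×1
HhWwBb×HhWwBb grid (8·8=64): HHWWBB=1 HHWWBb=2 HHWWbb=1 HHWwBB=2 HHWwBb=4 HHWwbb=2 HHwwBB=1 HHwwBb=2 HHwwbb=1 HhWWBB=2 HhWWBb=4 HhWWbb=2 HhWwBB=4 HhWwBb=8 HhWwbb=4 HhwwBB=2 HhwwBb=4 Hhwwbb=2 hhWWBB=1 hhWWBb=2 hhWWbb=1 hhWwBB=2 hhWwBb=4 hhWwbb=2 hhwwBB=1 hhwwBb=2 hhwwbb=1
hhwwbb hits 1/64; gcd=1; 1÷1/64÷1 = 1/64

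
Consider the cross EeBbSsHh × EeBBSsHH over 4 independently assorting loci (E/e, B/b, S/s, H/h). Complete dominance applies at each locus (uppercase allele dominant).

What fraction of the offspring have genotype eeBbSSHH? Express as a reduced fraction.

P(eeBbSSHH) = 1/64

EeBbSsHh gametes: EBSH×1, EBSh×1, EBsH×1, EBsh×1, EbSH×1, EbSh×1, EbsH×1, Ebsh×1, eBSH×1, eBSh×1, eBsH×1, eBsh×1, ebSH×1, ebSh×1, ebsH×1, ebsh×1
EeBBSsHH gametes: EBSH×4, EBsH×4, eBSH×4, eBsH×4
EeBbSsHh×EeBBSsHH grid (16·16=256): EEBBSSHH=4 EEBBSSHh=4 EEBBSsHH=8 EEBBSsHh=8 EEBBssHH=4 EEBBssHh=4 EEBbSSHH=4 EEBbSSHh=4 EEBbSsHH=8 EEBbSsHh=8 EEBbssHH=4 EEBbssHh=4 EeBBSSHH=8 EeBBSSHh=8 EeBBSsHH=16 EeBBSsHh=16 EeBBssHH=8 EeBBssHh=8 EeBbSSHH=8 EeBbSSHh=8 EeBbSsHH=16 EeBbSsHh=16 EeBbssHH=8 EeBbssHh=8 eeBBSSHH=4 eeBBSSHh=4 eeBBSsHH=8 eeBBSsHh=8 eeBBssHH=4 eeBBssHh=4 eeBbSSHH=4 eeBbSSHh=4 eeBbSsHH=8 eeBbSsHh=8 eeBbssHH=4 eeBbssHh=4
eeBbSSHH hits 4/256; gcd=4; 4÷4/256÷4 = 1/64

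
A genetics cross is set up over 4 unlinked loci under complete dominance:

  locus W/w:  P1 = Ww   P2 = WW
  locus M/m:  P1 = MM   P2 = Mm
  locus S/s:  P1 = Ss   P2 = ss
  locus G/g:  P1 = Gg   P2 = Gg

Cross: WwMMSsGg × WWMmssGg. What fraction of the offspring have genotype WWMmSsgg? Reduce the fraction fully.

P(WWMmSsgg) = 1/32

WwMMSsGg gametes: WMSG×2, WMSg×2, WMsG×2, WMsg×2, wMSG×2, wMSg×2, wMsG×2, wMsg×2
WWMmssGg gametes: WMsG×4, WMsg×4, WmsG×4, Wmsg×4
WwMMSsGg×WWMmssGg grid (16·16=256): WWMMSsGG=8 WWMMSsGg=16 WWMMSsgg=8 WWMMssGG=8 WWMMssGg=16 WWMMssgg=8 WWMmSsGG=8 WWMmSsGg=16 WWMmSsgg=8 WWMmssGG=8 WWMmssGg=16 WWMmssgg=8 WwMMSsGG=8 WwMMSsGg=16 WwMMSsgg=8 WwMMssGG=8 WwMMssGg=16 WwMMssgg=8 WwMmSsGG=8 WwMmSsGg=16 WwMmSsgg=8 WwMmssGG=8 WwMmssGg=16 WwMmssgg=8
WWMmSsgg hits 8/256; gcd=8; 8÷8/256÷8 = 1/32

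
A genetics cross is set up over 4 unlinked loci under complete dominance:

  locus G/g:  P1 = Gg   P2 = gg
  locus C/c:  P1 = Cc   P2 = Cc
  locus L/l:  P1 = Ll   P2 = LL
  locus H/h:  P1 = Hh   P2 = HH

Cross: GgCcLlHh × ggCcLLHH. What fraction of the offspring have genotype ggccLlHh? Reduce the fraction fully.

P(ggccLlHh) = 1/32

GgCcLlHh gametes: GCLH×1, GCLh×1, GClH×1, GClh×1, GcLH×1, GcLh×1, GclH×1, Gclh×1, gCLH×1, gCLh×1, gClH×1, gClh×1, gcLH×1, gcLh×1, gclH×1, gclh×1
ggCcLLHH gametes: gCLH×8, gcLH×8
GgCcLlHh×ggCcLLHH grid (16·16=256): GgCCLLHH=8 GgCCLLHh=8 GgCCLlHH=8 GgCCLlHh=8 GgCcLLHH=16 GgCcLLHh=16 GgCcLlHH=16 GgCcLlHh=16 GgccLLHH=8 GgccLLHh=8 GgccLlHH=8 GgccLlHh=8 ggCCLLHH=8 ggCCLLHh=8 ggCCLlHH=8 ggCCLlHh=8 ggCcLLHH=16 ggCcLLHh=16 ggCcLlHH=16 ggCcLlHh=16 ggccLLHH=8 ggccLLHh=8 ggccLlHH=8 ggccLlHh=8
ggccLlHh hits 8/256; gcd=8; 8÷8/256÷8 = 1/32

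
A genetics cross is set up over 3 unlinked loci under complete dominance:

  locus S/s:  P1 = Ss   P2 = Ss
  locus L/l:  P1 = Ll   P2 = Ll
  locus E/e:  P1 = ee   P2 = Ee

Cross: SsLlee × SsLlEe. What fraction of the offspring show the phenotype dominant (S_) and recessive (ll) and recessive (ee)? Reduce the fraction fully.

SsLlee gametes: SLe×2, Sle×2, sLe×2, sle×2
SsLlEe gametes: SLE×1, SLe×1, SlE×1, Sle×1, sLE×1, sLe×1, slE×1, sle×1
SsLlee×SsLlEe grid (8·8=64): SSLLEe=2 SSLLee=2 SSLlEe=4 SSLlee=4 SSllEe=2 SSllee=2 SsLLEe=4 SsLLee=4 SsLlEe=8 SsLlee=8 SsllEe=4 Ssllee=4 ssLLEe=2 ssLLee=2 ssLlEe=4 ssLlee=4 ssllEe=2 ssllee=2
S_ ll ee hits 6/64; gcd=2; 6÷2/64÷2 = 3/32

P(S_ ll ee) = 3/32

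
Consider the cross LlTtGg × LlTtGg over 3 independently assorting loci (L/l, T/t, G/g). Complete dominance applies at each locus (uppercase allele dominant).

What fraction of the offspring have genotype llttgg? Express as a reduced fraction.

P(llttgg) = 1/64

LlTtGg gametes: LTG×1, LTg×1, LtG×1, Ltg×1, lTG×1, lTg×1, ltG×1, ltg×1
LlTtGg gametes: LTG×1, LTg×1, LtG×1, Ltg×1, lTG×1, lTg×1, ltG×1, ltg×1
LlTtGg×LlTtGg grid (8·8=64): LLTTGG=1 LLTTGg=2 LLTTgg=1 LLTtGG=2 LLTtGg=4 LLTtgg=2 LLttGG=1 LLttGg=2 LLttgg=1 LlTTGG=2 LlTTGg=4 LlTTgg=2 LlTtGG=4 LlTtGg=8 LlTtgg=4 LlttGG=2 LlttGg=4 Llttgg=2 llTTGG=1 llTTGg=2 llTTgg=1 llTtGG=2 llTtGg=4 llTtgg=2 llttGG=1 llttGg=2 llttgg=1
llttgg hits 1/64; gcd=1; 1÷1/64÷1 = 1/64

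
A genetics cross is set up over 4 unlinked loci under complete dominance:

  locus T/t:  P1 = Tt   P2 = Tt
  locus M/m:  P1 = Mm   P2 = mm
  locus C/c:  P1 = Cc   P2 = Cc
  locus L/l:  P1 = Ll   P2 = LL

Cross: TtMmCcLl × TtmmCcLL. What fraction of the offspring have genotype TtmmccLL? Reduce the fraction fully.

P(TtmmccLL) = 1/32

TtMmCcLl gametes: TMCL×1, TMCl×1, TMcL×1, TMcl×1, TmCL×1, TmCl×1, TmcL×1, Tmcl×1, tMCL×1, tMCl×1, tMcL×1, tMcl×1, tmCL×1, tmCl×1, tmcL×1, tmcl×1
TtmmCcLL gametes: TmCL×4, TmcL×4, tmCL×4, tmcL×4
TtMmCcLl×TtmmCcLL grid (16·16=256): TTMmCCLL=4 TTMmCCLl=4 TTMmCcLL=8 TTMmCcLl=8 TTMmccLL=4 TTMmccLl=4 TTmmCCLL=4 TTmmCCLl=4 TTmmCcLL=8 TTmmCcLl=8 TTmmccLL=4 TTmmccLl=4 TtMmCCLL=8 TtMmCCLl=8 TtMmCcLL=16 TtMmCcLl=16 TtMmccLL=8 TtMmccLl=8 TtmmCCLL=8 TtmmCCLl=8 TtmmCcLL=16 TtmmCcLl=16 TtmmccLL=8 TtmmccLl=8 ttMmCCLL=4 ttMmCCLl=4 ttMmCcLL=8 ttMmCcLl=8 ttMmccLL=4 ttMmccLl=4 ttmmCCLL=4 ttmmCCLl=4 ttmmCcLL=8 ttmmCcLl=8 ttmmccLL=4 ttmmccLl=4
TtmmccLL hits 8/256; gcd=8; 8÷8/256÷8 = 1/32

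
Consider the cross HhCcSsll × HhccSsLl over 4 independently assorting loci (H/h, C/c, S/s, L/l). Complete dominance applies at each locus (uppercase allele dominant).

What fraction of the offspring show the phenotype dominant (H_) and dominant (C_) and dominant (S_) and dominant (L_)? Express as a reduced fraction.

P(H_ C_ S_ L_) = 9/64

HhCcSsll gametes: HCSl×2, HCsl×2, HcSl×2, Hcsl×2, hCSl×2, hCsl×2, hcSl×2, hcsl×2
HhccSsLl gametes: HcSL×2, HcSl×2, HcsL×2, Hcsl×2, hcSL×2, hcSl×2, hcsL×2, hcsl×2
HhCcSsll×HhccSsLl grid (16·16=256): HHCcSSLl=4 HHCcSSll=4 HHCcSsLl=8 HHCcSsll=8 HHCcssLl=4 HHCcssll=4 HHccSSLl=4 HHccSSll=4 HHccSsLl=8 HHccSsll=8 HHccssLl=4 HHccssll=4 HhCcSSLl=8 HhCcSSll=8 HhCcSsLl=16 HhCcSsll=16 HhCcssLl=8 HhCcssll=8 HhccSSLl=8 HhccSSll=8 HhccSsLl=16 HhccSsll=16 HhccssLl=8 Hhccssll=8 hhCcSSLl=4 hhCcSSll=4 hhCcSsLl=8 hhCcSsll=8 hhCcssLl=4 hhCcssll=4 hhccSSLl=4 hhccSSll=4 hhccSsLl=8 hhccSsll=8 hhccssLl=4 hhccssll=4
H_ C_ S_ L_ hits 36/256; gcd=4; 36÷4/256÷4 = 9/64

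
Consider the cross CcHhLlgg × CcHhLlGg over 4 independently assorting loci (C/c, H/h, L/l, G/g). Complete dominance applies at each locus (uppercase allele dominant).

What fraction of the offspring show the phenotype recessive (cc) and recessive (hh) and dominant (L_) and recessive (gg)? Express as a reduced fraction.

P(cc hh L_ gg) = 3/128

CcHhLlgg gametes: CHLg×2, CHlg×2, ChLg×2, Chlg×2, cHLg×2, cHlg×2, chLg×2, chlg×2
CcHhLlGg gametes: CHLG×1, CHLg×1, CHlG×1, CHlg×1, ChLG×1, ChLg×1, ChlG×1, Chlg×1, cHLG×1, cHLg×1, cHlG×1, cHlg×1, chLG×1, chLg×1, chlG×1, chlg×1
CcHhLlgg×CcHhLlGg grid (16·16=256): CCHHLLGg=2 CCHHLLgg=2 CCHHLlGg=4 CCHHLlgg=4 CCHHllGg=2 CCHHllgg=2 CCHhLLGg=4 CCHhLLgg=4 CCHhLlGg=8 CCHhLlgg=8 CCHhllGg=4 CCHhllgg=4 CChhLLGg=2 CChhLLgg=2 CChhLlGg=4 CChhLlgg=4 CChhllGg=2 CChhllgg=2 CcHHLLGg=4 CcHHLLgg=4 CcHHLlGg=8 CcHHLlgg=8 CcHHllGg=4 CcHHllgg=4 CcHhLLGg=8 CcHhLLgg=8 CcHhLlGg=16 CcHhLlgg=16 CcHhllGg=8 CcHhllgg=8 CchhLLGg=4 CchhLLgg=4 CchhLlGg=8 CchhLlgg=8 CchhllGg=4 Cchhllgg=4 ccHHLLGg=2 ccHHLLgg=2 ccHHLlGg=4 ccHHLlgg=4 ccHHllGg=2 ccHHllgg=2 ccHhLLGg=4 ccHhLLgg=4 ccHhLlGg=8 ccHhLlgg=8 ccHhllGg=4 ccHhllgg=4 cchhLLGg=2 cchhLLgg=2 cchhLlGg=4 cchhLlgg=4 cchhllGg=2 cchhllgg=2
cc hh L_ gg hits 6/256; gcd=2; 6÷2/256÷2 = 3/128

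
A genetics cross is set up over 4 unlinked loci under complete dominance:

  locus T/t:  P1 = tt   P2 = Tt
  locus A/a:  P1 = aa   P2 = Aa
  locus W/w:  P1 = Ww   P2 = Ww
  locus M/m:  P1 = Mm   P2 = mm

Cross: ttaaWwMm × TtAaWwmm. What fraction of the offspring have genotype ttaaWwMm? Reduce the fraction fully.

ttaaWwMm gametes: taWM×4, taWm×4, tawM×4, tawm×4
TtAaWwmm gametes: TAWm×2, TAwm×2, TaWm×2, Tawm×2, tAWm×2, tAwm×2, taWm×2, tawm×2
ttaaWwMm×TtAaWwmm grid (16·16=256): TtAaWWMm=8 TtAaWWmm=8 TtAaWwMm=16 TtAaWwmm=16 TtAawwMm=8 TtAawwmm=8 TtaaWWMm=8 TtaaWWmm=8 TtaaWwMm=16 TtaaWwmm=16 TtaawwMm=8 Ttaawwmm=8 ttAaWWMm=8 ttAaWWmm=8 ttAaWwMm=16 ttAaWwmm=16 ttAawwMm=8 ttAawwmm=8 ttaaWWMm=8 ttaaWWmm=8 ttaaWwMm=16 ttaaWwmm=16 ttaawwMm=8 ttaawwmm=8
ttaaWwMm hits 16/256; gcd=16; 16÷16/256÷16 = 1/16

P(ttaaWwMm) = 1/16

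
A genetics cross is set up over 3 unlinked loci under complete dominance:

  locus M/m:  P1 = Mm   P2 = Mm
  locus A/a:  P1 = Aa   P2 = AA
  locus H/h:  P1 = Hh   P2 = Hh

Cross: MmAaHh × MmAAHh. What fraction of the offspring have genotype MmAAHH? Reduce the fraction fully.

MmAaHh gametes: MAH×1, MAh×1, MaH×1, Mah×1, mAH×1, mAh×1, maH×1, mah×1
MmAAHh gametes: MAH×2, MAh×2, mAH×2, mAh×2
MmAaHh×MmAAHh grid (8·8=64): MMAAHH=2 MMAAHh=4 MMAAhh=2 MMAaHH=2 MMAaHh=4 MMAahh=2 MmAAHH=4 MmAAHh=8 MmAAhh=4 MmAaHH=4 MmAaHh=8 MmAahh=4 mmAAHH=2 mmAAHh=4 mmAAhh=2 mmAaHH=2 mmAaHh=4 mmAahh=2
MmAAHH hits 4/64; gcd=4; 4÷4/64÷4 = 1/16

P(MmAAHH) = 1/16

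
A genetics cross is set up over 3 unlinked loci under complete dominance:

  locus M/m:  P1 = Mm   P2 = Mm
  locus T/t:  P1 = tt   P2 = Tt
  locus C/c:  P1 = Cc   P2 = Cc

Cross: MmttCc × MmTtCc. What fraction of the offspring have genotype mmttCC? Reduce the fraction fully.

MmttCc gametes: MtC×2, Mtc×2, mtC×2, mtc×2
MmTtCc gametes: MTC×1, MTc×1, MtC×1, Mtc×1, mTC×1, mTc×1, mtC×1, mtc×1
MmttCc×MmTtCc grid (8·8=64): MMTtCC=2 MMTtCc=4 MMTtcc=2 MMttCC=2 MMttCc=4 MMttcc=2 MmTtCC=4 MmTtCc=8 MmTtcc=4 MmttCC=4 MmttCc=8 Mmttcc=4 mmTtCC=2 mmTtCc=4 mmTtcc=2 mmttCC=2 mmttCc=4 mmttcc=2
mmttCC hits 2/64; gcd=2; 2÷2/64÷2 = 1/32

P(mmttCC) = 1/32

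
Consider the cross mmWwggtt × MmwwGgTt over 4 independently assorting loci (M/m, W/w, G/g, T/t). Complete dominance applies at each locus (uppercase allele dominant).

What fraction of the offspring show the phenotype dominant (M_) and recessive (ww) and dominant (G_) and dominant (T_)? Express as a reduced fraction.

P(M_ ww G_ T_) = 1/16

mmWwggtt gametes: mWgt×8, mwgt×8
MmwwGgTt gametes: MwGT×2, MwGt×2, MwgT×2, Mwgt×2, mwGT×2, mwGt×2, mwgT×2, mwgt×2
mmWwggtt×MmwwGgTt grid (16·16=256): MmWwGgTt=16 MmWwGgtt=16 MmWwggTt=16 MmWwggtt=16 MmwwGgTt=16 MmwwGgtt=16 MmwwggTt=16 Mmwwggtt=16 mmWwGgTt=16 mmWwGgtt=16 mmWwggTt=16 mmWwggtt=16 mmwwGgTt=16 mmwwGgtt=16 mmwwggTt=16 mmwwggtt=16
M_ ww G_ T_ hits 16/256; gcd=16; 16÷16/256÷16 = 1/16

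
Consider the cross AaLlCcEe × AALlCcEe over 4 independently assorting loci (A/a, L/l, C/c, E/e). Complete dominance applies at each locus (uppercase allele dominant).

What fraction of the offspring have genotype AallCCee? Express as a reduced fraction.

AaLlCcEe gametes: ALCE×1, ALCe×1, ALcE×1, ALce×1, AlCE×1, AlCe×1, AlcE×1, Alce×1, aLCE×1, aLCe×1, aLcE×1, aLce×1, alCE×1, alCe×1, alcE×1, alce×1
AALlCcEe gametes: ALCE×2, ALCe×2, ALcE×2, ALce×2, AlCE×2, AlCe×2, AlcE×2, Alce×2
AaLlCcEe×AALlCcEe grid (16·16=256): AALLCCEE=2 AALLCCEe=4 AALLCCee=2 AALLCcEE=4 AALLCcEe=8 AALLCcee=4 AALLccEE=2 AALLccEe=4 AALLccee=2 AALlCCEE=4 AALlCCEe=8 AALlCCee=4 AALlCcEE=8 AALlCcEe=16 AALlCcee=8 AALlccEE=4 AALlccEe=8 AALlccee=4 AAllCCEE=2 AAllCCEe=4 AAllCCee=2 AAllCcEE=4 AAllCcEe=8 AAllCcee=4 AAllccEE=2 AAllccEe=4 AAllccee=2 AaLLCCEE=2 AaLLCCEe=4 AaLLCCee=2 AaLLCcEE=4 AaLLCcEe=8 AaLLCcee=4 AaLLccEE=2 AaLLccEe=4 AaLLccee=2 AaLlCCEE=4 AaLlCCEe=8 AaLlCCee=4 AaLlCcEE=8 AaLlCcEe=16 AaLlCcee=8 AaLlccEE=4 AaLlccEe=8 AaLlccee=4 AallCCEE=2 AallCCEe=4 AallCCee=2 AallCcEE=4 AallCcEe=8 AallCcee=4 AallccEE=2 AallccEe=4 Aallccee=2
AallCCee hits 2/256; gcd=2; 2÷2/256÷2 = 1/128

P(AallCCee) = 1/128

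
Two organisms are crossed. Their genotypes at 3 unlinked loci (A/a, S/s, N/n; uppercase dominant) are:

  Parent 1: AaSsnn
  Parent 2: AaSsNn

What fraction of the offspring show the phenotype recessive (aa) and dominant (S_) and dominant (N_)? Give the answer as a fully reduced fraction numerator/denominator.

AaSsnn gametes: ASn×2, Asn×2, aSn×2, asn×2
AaSsNn gametes: ASN×1, ASn×1, AsN×1, Asn×1, aSN×1, aSn×1, asN×1, asn×1
AaSsnn×AaSsNn grid (8·8=64): AASSNn=2 AASSnn=2 AASsNn=4 AASsnn=4 AAssNn=2 AAssnn=2 AaSSNn=4 AaSSnn=4 AaSsNn=8 AaSsnn=8 AassNn=4 Aassnn=4 aaSSNn=2 aaSSnn=2 aaSsNn=4 aaSsnn=4 aassNn=2 aassnn=2
aa S_ N_ hits 6/64; gcd=2; 6÷2/64÷2 = 3/32

P(aa S_ N_) = 3/32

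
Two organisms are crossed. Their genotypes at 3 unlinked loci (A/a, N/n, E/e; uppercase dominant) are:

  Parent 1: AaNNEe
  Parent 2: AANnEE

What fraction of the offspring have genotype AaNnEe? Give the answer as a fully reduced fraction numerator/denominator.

P(AaNnEe) = 1/8

AaNNEe gametes: ANE×2, ANe×2, aNE×2, aNe×2
AANnEE gametes: ANE×4, AnE×4
AaNNEe×AANnEE grid (8·8=64): AANNEE=8 AANNEe=8 AANnEE=8 AANnEe=8 AaNNEE=8 AaNNEe=8 AaNnEE=8 AaNnEe=8
AaNnEe hits 8/64; gcd=8; 8÷8/64÷8 = 1/8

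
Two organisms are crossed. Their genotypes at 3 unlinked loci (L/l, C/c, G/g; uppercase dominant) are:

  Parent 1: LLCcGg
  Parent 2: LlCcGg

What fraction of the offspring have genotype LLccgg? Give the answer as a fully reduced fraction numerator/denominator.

LLCcGg gametes: LCG×2, LCg×2, LcG×2, Lcg×2
LlCcGg gametes: LCG×1, LCg×1, LcG×1, Lcg×1, lCG×1, lCg×1, lcG×1, lcg×1
LLCcGg×LlCcGg grid (8·8=64): LLCCGG=2 LLCCGg=4 LLCCgg=2 LLCcGG=4 LLCcGg=8 LLCcgg=4 LLccGG=2 LLccGg=4 LLccgg=2 LlCCGG=2 LlCCGg=4 LlCCgg=2 LlCcGG=4 LlCcGg=8 LlCcgg=4 LlccGG=2 LlccGg=4 Llccgg=2
LLccgg hits 2/64; gcd=2; 2÷2/64÷2 = 1/32

P(LLccgg) = 1/32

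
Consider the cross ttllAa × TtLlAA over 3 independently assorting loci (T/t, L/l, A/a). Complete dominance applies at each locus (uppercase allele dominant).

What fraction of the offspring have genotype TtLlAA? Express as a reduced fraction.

ttllAa gametes: tlA×4, tla×4
TtLlAA gametes: TLA×2, TlA×2, tLA×2, tlA×2
ttllAa×TtLlAA grid (8·8=64): TtLlAA=8 TtLlAa=8 TtllAA=8 TtllAa=8 ttLlAA=8 ttLlAa=8 ttllAA=8 ttllAa=8
TtLlAA hits 8/64; gcd=8; 8÷8/64÷8 = 1/8

P(TtLlAA) = 1/8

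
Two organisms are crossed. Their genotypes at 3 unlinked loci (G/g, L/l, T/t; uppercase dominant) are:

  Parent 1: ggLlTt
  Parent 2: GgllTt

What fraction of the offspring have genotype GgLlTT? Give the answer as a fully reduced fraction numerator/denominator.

ggLlTt gametes: gLT×2, gLt×2, glT×2, glt×2
GgllTt gametes: GlT×2, Glt×2, glT×2, glt×2
ggLlTt×GgllTt grid (8·8=64): GgLlTT=4 GgLlTt=8 GgLltt=4 GgllTT=4 GgllTt=8 Gglltt=4 ggLlTT=4 ggLlTt=8 ggLltt=4 ggllTT=4 ggllTt=8 gglltt=4
GgLlTT hits 4/64; gcd=4; 4÷4/64÷4 = 1/16

P(GgLlTT) = 1/16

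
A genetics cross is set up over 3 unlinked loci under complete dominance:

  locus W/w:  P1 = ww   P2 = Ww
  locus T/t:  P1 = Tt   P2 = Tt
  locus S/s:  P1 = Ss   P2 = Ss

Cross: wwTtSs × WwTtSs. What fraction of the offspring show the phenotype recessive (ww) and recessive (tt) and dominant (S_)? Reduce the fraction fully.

P(ww tt S_) = 3/32

wwTtSs gametes: wTS×2, wTs×2, wtS×2, wts×2
WwTtSs gametes: WTS×1, WTs×1, WtS×1, Wts×1, wTS×1, wTs×1, wtS×1, wts×1
wwTtSs×WwTtSs grid (8·8=64): WwTTSS=2 WwTTSs=4 WwTTss=2 WwTtSS=4 WwTtSs=8 WwTtss=4 WwttSS=2 WwttSs=4 Wwttss=2 wwTTSS=2 wwTTSs=4 wwTTss=2 wwTtSS=4 wwTtSs=8 wwTtss=4 wwttSS=2 wwttSs=4 wwttss=2
ww tt S_ hits 6/64; gcd=2; 6÷2/64÷2 = 3/32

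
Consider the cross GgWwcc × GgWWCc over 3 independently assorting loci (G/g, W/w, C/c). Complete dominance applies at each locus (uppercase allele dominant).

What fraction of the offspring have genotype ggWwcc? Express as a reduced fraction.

GgWwcc gametes: GWc×2, Gwc×2, gWc×2, gwc×2
GgWWCc gametes: GWC×2, GWc×2, gWC×2, gWc×2
GgWwcc×GgWWCc grid (8·8=64): GGWWCc=4 GGWWcc=4 GGWwCc=4 GGWwcc=4 GgWWCc=8 GgWWcc=8 GgWwCc=8 GgWwcc=8 ggWWCc=4 ggWWcc=4 ggWwCc=4 ggWwcc=4
ggWwcc hits 4/64; gcd=4; 4÷4/64÷4 = 1/16

P(ggWwcc) = 1/16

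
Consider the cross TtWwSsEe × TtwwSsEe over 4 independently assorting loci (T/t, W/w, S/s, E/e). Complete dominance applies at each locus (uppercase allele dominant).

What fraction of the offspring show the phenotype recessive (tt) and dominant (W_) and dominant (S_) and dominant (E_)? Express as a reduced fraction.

TtWwSsEe gametes: TWSE×1, TWSe×1, TWsE×1, TWse×1, TwSE×1, TwSe×1, TwsE×1, Twse×1, tWSE×1, tWSe×1, tWsE×1, tWse×1, twSE×1, twSe×1, twsE×1, twse×1
TtwwSsEe gametes: TwSE×2, TwSe×2, TwsE×2, Twse×2, twSE×2, twSe×2, twsE×2, twse×2
TtWwSsEe×TtwwSsEe grid (16·16=256): TTWwSSEE=2 TTWwSSEe=4 TTWwSSee=2 TTWwSsEE=4 TTWwSsEe=8 TTWwSsee=4 TTWwssEE=2 TTWwssEe=4 TTWwssee=2 TTwwSSEE=2 TTwwSSEe=4 TTwwSSee=2 TTwwSsEE=4 TTwwSsEe=8 TTwwSsee=4 TTwwssEE=2 TTwwssEe=4 TTwwssee=2 TtWwSSEE=4 TtWwSSEe=8 TtWwSSee=4 TtWwSsEE=8 TtWwSsEe=16 TtWwSsee=8 TtWwssEE=4 TtWwssEe=8 TtWwssee=4 TtwwSSEE=4 TtwwSSEe=8 TtwwSSee=4 TtwwSsEE=8 TtwwSsEe=16 TtwwSsee=8 TtwwssEE=4 TtwwssEe=8 Ttwwssee=4 ttWwSSEE=2 ttWwSSEe=4 ttWwSSee=2 ttWwSsEE=4 ttWwSsEe=8 ttWwSsee=4 ttWwssEE=2 ttWwssEe=4 ttWwssee=2 ttwwSSEE=2 ttwwSSEe=4 ttwwSSee=2 ttwwSsEE=4 ttwwSsEe=8 ttwwSsee=4 ttwwssEE=2 ttwwssEe=4 ttwwssee=2
tt W_ S_ E_ hits 18/256; gcd=2; 18÷2/256÷2 = 9/128

P(tt W_ S_ E_) = 9/128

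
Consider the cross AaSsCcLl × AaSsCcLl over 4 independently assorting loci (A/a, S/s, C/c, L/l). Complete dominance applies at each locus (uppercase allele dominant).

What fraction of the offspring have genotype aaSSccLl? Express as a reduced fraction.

P(aaSSccLl) = 1/128

AaSsCcLl gametes: ASCL×1, ASCl×1, AScL×1, AScl×1, AsCL×1, AsCl×1, AscL×1, Ascl×1, aSCL×1, aSCl×1, aScL×1, aScl×1, asCL×1, asCl×1, ascL×1, ascl×1
AaSsCcLl gametes: ASCL×1, ASCl×1, AScL×1, AScl×1, AsCL×1, AsCl×1, AscL×1, Ascl×1, aSCL×1, aSCl×1, aScL×1, aScl×1, asCL×1, asCl×1, ascL×1, ascl×1
AaSsCcLl×AaSsCcLl grid (16·16=256): AASSCCLL=1 AASSCCLl=2 AASSCCll=1 AASSCcLL=2 AASSCcLl=4 AASSCcll=2 AASSccLL=1 AASSccLl=2 AASSccll=1 AASsCCLL=2 AASsCCLl=4 AASsCCll=2 AASsCcLL=4 AASsCcLl=8 AASsCcll=4 AASsccLL=2 AASsccLl=4 AASsccll=2 AAssCCLL=1 AAssCCLl=2 AAssCCll=1 AAssCcLL=2 AAssCcLl=4 AAssCcll=2 AAssccLL=1 AAssccLl=2 AAssccll=1 AaSSCCLL=2 AaSSCCLl=4 AaSSCCll=2 AaSSCcLL=4 AaSSCcLl=8 AaSSCcll=4 AaSSccLL=2 AaSSccLl=4 AaSSccll=2 AaSsCCLL=4 AaSsCCLl=8 AaSsCCll=4 AaSsCcLL=8 AaSsCcLl=16 AaSsCcll=8 AaSsccLL=4 AaSsccLl=8 AaSsccll=4 AassCCLL=2 AassCCLl=4 AassCCll=2 AassCcLL=4 AassCcLl=8 AassCcll=4 AassccLL=2 AassccLl=4 Aassccll=2 aaSSCCLL=1 aaSSCCLl=2 aaSSCCll=1 aaSSCcLL=2 aaSSCcLl=4 aaSSCcll=2 aaSSccLL=1 aaSSccLl=2 aaSSccll=1 aaSsCCLL=2 aaSsCCLl=4 aaSsCCll=2 aaSsCcLL=4 aaSsCcLl=8 aaSsCcll=4 aaSsccLL=2 aaSsccLl=4 aaSsccll=2 aassCCLL=1 aassCCLl=2 aassCCll=1 aassCcLL=2 aassCcLl=4 aassCcll=2 aassccLL=1 aassccLl=2 aassccll=1
aaSSccLl hits 2/256; gcd=2; 2÷2/256÷2 = 1/128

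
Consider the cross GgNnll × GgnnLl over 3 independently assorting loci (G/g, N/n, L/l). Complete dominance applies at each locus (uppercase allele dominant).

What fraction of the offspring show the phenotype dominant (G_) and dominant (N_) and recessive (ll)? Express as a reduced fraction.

GgNnll gametes: GNl×2, Gnl×2, gNl×2, gnl×2
GgnnLl gametes: GnL×2, Gnl×2, gnL×2, gnl×2
GgNnll×GgnnLl grid (8·8=64): GGNnLl=4 GGNnll=4 GGnnLl=4 GGnnll=4 GgNnLl=8 GgNnll=8 GgnnLl=8 Ggnnll=8 ggNnLl=4 ggNnll=4 ggnnLl=4 ggnnll=4
G_ N_ ll hits 12/64; gcd=4; 12÷4/64÷4 = 3/16

P(G_ N_ ll) = 3/16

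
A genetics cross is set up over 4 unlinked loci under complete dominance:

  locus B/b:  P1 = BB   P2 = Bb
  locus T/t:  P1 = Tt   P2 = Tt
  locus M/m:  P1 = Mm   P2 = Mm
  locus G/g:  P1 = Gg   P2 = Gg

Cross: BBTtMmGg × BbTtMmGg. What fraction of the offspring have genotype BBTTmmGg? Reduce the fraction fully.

BBTtMmGg gametes: BTMG×2, BTMg×2, BTmG×2, BTmg×2, BtMG×2, BtMg×2, BtmG×2, Btmg×2
BbTtMmGg gametes: BTMG×1, BTMg×1, BTmG×1, BTmg×1, BtMG×1, BtMg×1, BtmG×1, Btmg×1, bTMG×1, bTMg×1, bTmG×1, bTmg×1, btMG×1, btMg×1, btmG×1, btmg×1
BBTtMmGg×BbTtMmGg grid (16·16=256): BBTTMMGG=2 BBTTMMGg=4 BBTTMMgg=2 BBTTMmGG=4 BBTTMmGg=8 BBTTMmgg=4 BBTTmmGG=2 BBTTmmGg=4 BBTTmmgg=2 BBTtMMGG=4 BBTtMMGg=8 BBTtMMgg=4 BBTtMmGG=8 BBTtMmGg=16 BBTtMmgg=8 BBTtmmGG=4 BBTtmmGg=8 BBTtmmgg=4 BBttMMGG=2 BBttMMGg=4 BBttMMgg=2 BBttMmGG=4 BBttMmGg=8 BBttMmgg=4 BBttmmGG=2 BBttmmGg=4 BBttmmgg=2 BbTTMMGG=2 BbTTMMGg=4 BbTTMMgg=2 BbTTMmGG=4 BbTTMmGg=8 BbTTMmgg=4 BbTTmmGG=2 BbTTmmGg=4 BbTTmmgg=2 BbTtMMGG=4 BbTtMMGg=8 BbTtMMgg=4 BbTtMmGG=8 BbTtMmGg=16 BbTtMmgg=8 BbTtmmGG=4 BbTtmmGg=8 BbTtmmgg=4 BbttMMGG=2 BbttMMGg=4 BbttMMgg=2 BbttMmGG=4 BbttMmGg=8 BbttMmgg=4 BbttmmGG=2 BbttmmGg=4 Bbttmmgg=2
BBTTmmGg hits 4/256; gcd=4; 4÷4/256÷4 = 1/64

P(BBTTmmGg) = 1/64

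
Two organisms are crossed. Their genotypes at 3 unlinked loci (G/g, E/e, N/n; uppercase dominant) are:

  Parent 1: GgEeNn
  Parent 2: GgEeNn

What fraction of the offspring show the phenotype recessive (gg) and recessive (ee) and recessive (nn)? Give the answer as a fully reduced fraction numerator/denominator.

P(gg ee nn) = 1/64

GgEeNn gametes: GEN×1, GEn×1, GeN×1, Gen×1, gEN×1, gEn×1, geN×1, gen×1
GgEeNn gametes: GEN×1, GEn×1, GeN×1, Gen×1, gEN×1, gEn×1, geN×1, gen×1
GgEeNn×GgEeNn grid (8·8=64): GGEENN=1 GGEENn=2 GGEEnn=1 GGEeNN=2 GGEeNn=4 GGEenn=2 GGeeNN=1 GGeeNn=2 GGeenn=1 GgEENN=2 GgEENn=4 GgEEnn=2 GgEeNN=4 GgEeNn=8 GgEenn=4 GgeeNN=2 GgeeNn=4 Ggeenn=2 ggEENN=1 ggEENn=2 ggEEnn=1 ggEeNN=2 ggEeNn=4 ggEenn=2 ggeeNN=1 ggeeNn=2 ggeenn=1
gg ee nn hits 1/64; gcd=1; 1÷1/64÷1 = 1/64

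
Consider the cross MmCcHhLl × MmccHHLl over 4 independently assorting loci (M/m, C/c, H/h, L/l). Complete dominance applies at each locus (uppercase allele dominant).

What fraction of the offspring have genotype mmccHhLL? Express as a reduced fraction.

MmCcHhLl gametes: MCHL×1, MCHl×1, MChL×1, MChl×1, McHL×1, McHl×1, MchL×1, Mchl×1, mCHL×1, mCHl×1, mChL×1, mChl×1, mcHL×1, mcHl×1, mchL×1, mchl×1
MmccHHLl gametes: McHL×4, McHl×4, mcHL×4, mcHl×4
MmCcHhLl×MmccHHLl grid (16·16=256): MMCcHHLL=4 MMCcHHLl=8 MMCcHHll=4 MMCcHhLL=4 MMCcHhLl=8 MMCcHhll=4 MMccHHLL=4 MMccHHLl=8 MMccHHll=4 MMccHhLL=4 MMccHhLl=8 MMccHhll=4 MmCcHHLL=8 MmCcHHLl=16 MmCcHHll=8 MmCcHhLL=8 MmCcHhLl=16 MmCcHhll=8 MmccHHLL=8 MmccHHLl=16 MmccHHll=8 MmccHhLL=8 MmccHhLl=16 MmccHhll=8 mmCcHHLL=4 mmCcHHLl=8 mmCcHHll=4 mmCcHhLL=4 mmCcHhLl=8 mmCcHhll=4 mmccHHLL=4 mmccHHLl=8 mmccHHll=4 mmccHhLL=4 mmccHhLl=8 mmccHhll=4
mmccHhLL hits 4/256; gcd=4; 4÷4/256÷4 = 1/64

P(mmccHhLL) = 1/64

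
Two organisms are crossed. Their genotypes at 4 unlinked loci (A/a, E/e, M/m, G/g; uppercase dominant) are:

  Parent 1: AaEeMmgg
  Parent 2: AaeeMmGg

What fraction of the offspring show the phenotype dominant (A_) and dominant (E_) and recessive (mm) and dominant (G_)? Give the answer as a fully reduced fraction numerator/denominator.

AaEeMmgg gametes: AEMg×2, AEmg×2, AeMg×2, Aemg×2, aEMg×2, aEmg×2, aeMg×2, aemg×2
AaeeMmGg gametes: AeMG×2, AeMg×2, AemG×2, Aemg×2, aeMG×2, aeMg×2, aemG×2, aemg×2
AaEeMmgg×AaeeMmGg grid (16·16=256): AAEeMMGg=4 AAEeMMgg=4 AAEeMmGg=8 AAEeMmgg=8 AAEemmGg=4 AAEemmgg=4 AAeeMMGg=4 AAeeMMgg=4 AAeeMmGg=8 AAeeMmgg=8 AAeemmGg=4 AAeemmgg=4 AaEeMMGg=8 AaEeMMgg=8 AaEeMmGg=16 AaEeMmgg=16 AaEemmGg=8 AaEemmgg=8 AaeeMMGg=8 AaeeMMgg=8 AaeeMmGg=16 AaeeMmgg=16 AaeemmGg=8 Aaeemmgg=8 aaEeMMGg=4 aaEeMMgg=4 aaEeMmGg=8 aaEeMmgg=8 aaEemmGg=4 aaEemmgg=4 aaeeMMGg=4 aaeeMMgg=4 aaeeMmGg=8 aaeeMmgg=8 aaeemmGg=4 aaeemmgg=4
A_ E_ mm G_ hits 12/256; gcd=4; 12÷4/256÷4 = 3/64

P(A_ E_ mm G_) = 3/64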